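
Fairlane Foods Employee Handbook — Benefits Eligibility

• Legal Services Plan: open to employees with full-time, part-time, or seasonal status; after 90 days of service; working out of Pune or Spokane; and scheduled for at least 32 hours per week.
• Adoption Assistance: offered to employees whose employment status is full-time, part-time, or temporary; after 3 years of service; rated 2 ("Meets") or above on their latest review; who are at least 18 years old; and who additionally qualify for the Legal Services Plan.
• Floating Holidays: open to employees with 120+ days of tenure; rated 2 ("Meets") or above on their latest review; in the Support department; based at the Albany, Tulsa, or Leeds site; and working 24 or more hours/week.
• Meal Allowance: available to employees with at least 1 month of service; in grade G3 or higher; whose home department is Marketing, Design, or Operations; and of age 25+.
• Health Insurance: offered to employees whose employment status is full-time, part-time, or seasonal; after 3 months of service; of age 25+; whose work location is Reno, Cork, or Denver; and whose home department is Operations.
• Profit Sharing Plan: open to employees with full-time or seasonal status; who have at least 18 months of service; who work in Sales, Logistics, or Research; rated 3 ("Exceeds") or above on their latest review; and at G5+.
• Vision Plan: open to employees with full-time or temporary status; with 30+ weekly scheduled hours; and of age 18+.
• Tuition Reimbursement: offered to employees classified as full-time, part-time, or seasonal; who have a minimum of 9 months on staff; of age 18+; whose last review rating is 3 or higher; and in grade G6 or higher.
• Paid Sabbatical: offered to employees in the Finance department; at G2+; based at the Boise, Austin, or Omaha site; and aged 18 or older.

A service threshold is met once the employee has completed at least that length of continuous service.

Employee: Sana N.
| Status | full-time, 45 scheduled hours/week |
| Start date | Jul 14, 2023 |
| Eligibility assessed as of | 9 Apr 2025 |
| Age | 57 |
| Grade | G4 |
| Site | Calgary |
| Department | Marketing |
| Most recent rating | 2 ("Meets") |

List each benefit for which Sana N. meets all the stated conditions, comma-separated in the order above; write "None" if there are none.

Service from Jul 14, 2023 to 9 Apr 2025: 635 days.
Legal Services Plan — status full-time ✓; service 635 days ≥ 90 days ✓; site Calgary ✗ (not Pune or Spokane) → not eligible.
Adoption Assistance — status full-time ✓; service 635 days < 3 years (≈1095 days) ✗ → not eligible.
Floating Holidays — service 635 days ≥ 120 days ✓; rating 2 ≥ 2 ✓; dept Marketing ✗ → not eligible.
Meal Allowance — service 635 days ≥ 1 month (≈30 days) ✓; grade G4 ≥ G3 ✓; dept Marketing ✓; age 57 ≥ 25 ✓ → eligible.
Health Insurance — status full-time ✓; service 635 days ≥ 3 months (≈90 days) ✓; age 57 ≥ 25 ✓; site Calgary ✗ (not Reno, Cork, or Denver) → not eligible.
Profit Sharing Plan — status full-time ✓; service 635 days ≥ 18 months (≈540 days) ✓; dept Marketing ✗ → not eligible.
Vision Plan — status full-time ✓; 45 hrs/wk ≥ 30 ✓; age 57 ≥ 18 ✓ → eligible.
Tuition Reimbursement — status full-time ✓; service 635 days ≥ 9 months (≈270 days) ✓; age 57 ≥ 18 ✓; rating 2 < 3 ✗ → not eligible.
Paid Sabbatical — dept Marketing ✗ → not eligible.

Meal Allowance, Vision Plan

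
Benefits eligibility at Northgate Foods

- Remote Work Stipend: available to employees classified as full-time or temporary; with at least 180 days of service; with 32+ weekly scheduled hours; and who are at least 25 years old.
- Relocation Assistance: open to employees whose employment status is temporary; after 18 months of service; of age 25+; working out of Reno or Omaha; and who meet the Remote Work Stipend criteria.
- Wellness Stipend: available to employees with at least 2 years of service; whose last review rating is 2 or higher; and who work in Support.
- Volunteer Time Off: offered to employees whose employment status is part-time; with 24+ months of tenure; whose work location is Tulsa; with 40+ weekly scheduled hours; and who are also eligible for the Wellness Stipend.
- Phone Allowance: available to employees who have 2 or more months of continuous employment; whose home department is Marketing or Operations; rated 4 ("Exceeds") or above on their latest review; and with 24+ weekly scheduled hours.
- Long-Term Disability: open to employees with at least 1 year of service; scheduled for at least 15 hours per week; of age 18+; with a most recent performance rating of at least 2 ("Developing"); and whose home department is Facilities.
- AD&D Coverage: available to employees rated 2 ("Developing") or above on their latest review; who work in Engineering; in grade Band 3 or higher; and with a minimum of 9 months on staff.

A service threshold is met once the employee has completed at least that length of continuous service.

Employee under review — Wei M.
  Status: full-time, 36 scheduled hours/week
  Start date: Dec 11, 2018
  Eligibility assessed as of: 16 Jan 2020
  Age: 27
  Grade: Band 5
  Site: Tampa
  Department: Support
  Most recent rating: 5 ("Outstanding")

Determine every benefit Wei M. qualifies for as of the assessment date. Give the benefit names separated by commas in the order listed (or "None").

Remote Work Stipend

Service from Dec 11, 2018 to 16 Jan 2020: 401 days.
Remote Work Stipend — status full-time ✓; service 401 days ≥ 180 days ✓; 36 hrs/wk ≥ 32 ✓; age 27 ≥ 25 ✓ → eligible.
Relocation Assistance — status full-time ✗ (requires temporary) → not eligible.
Wellness Stipend — service 401 days < 2 years (≈730 days) ✗ → not eligible.
Volunteer Time Off — status full-time ✗ (requires part-time) → not eligible.
Phone Allowance — service 401 days ≥ 2 months (≈60 days) ✓; dept Support ✗ → not eligible.
Long-Term Disability — service 401 days ≥ 1 year (≈365 days) ✓; 36 hrs/wk ≥ 15 ✓; age 27 ≥ 18 ✓; rating 5 ≥ 2 ✓; dept Support ✗ → not eligible.
AD&D Coverage — rating 5 ≥ 2 ✓; dept Support ✗ → not eligible.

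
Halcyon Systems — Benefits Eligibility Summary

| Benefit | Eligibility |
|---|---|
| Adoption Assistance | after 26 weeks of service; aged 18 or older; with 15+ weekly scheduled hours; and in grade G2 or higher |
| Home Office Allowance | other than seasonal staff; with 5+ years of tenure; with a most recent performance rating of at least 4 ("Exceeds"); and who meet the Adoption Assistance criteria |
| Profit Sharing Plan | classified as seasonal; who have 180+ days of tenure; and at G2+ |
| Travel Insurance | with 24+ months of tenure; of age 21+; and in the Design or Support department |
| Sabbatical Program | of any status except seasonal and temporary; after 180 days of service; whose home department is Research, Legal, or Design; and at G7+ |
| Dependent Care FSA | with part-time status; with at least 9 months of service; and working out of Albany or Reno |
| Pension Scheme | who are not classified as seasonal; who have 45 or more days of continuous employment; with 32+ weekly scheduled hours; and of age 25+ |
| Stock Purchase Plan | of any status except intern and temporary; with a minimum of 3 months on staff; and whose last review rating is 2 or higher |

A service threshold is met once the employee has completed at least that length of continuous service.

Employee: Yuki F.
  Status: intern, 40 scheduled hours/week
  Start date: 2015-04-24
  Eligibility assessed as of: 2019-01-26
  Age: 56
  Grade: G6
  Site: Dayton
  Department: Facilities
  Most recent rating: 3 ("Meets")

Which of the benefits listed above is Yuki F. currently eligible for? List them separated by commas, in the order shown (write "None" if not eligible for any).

Service from 2015-04-24 to 2019-01-26: 1373 days.
Adoption Assistance — service 1373 days ≥ 26 weeks (≈182 days) ✓; age 56 ≥ 18 ✓; 40 hrs/wk ≥ 15 ✓; grade G6 ≥ G2 ✓ → eligible.
Home Office Allowance — status intern ✓ (not excluded); service 1373 days < 5 years (≈1825 days) ✗ → not eligible.
Profit Sharing Plan — status intern ✗ (requires seasonal) → not eligible.
Travel Insurance — service 1373 days ≥ 24 months (≈720 days) ✓; age 56 ≥ 21 ✓; dept Facilities ✗ → not eligible.
Sabbatical Program — status intern ✓ (not excluded); service 1373 days ≥ 180 days ✓; dept Facilities ✗ → not eligible.
Dependent Care FSA — status intern ✗ (requires part-time) → not eligible.
Pension Scheme — status intern ✓ (not excluded); service 1373 days ≥ 45 days ✓; 40 hrs/wk ≥ 32 ✓; age 56 ≥ 25 ✓ → eligible.
Stock Purchase Plan — status intern ✗ (excluded) → not eligible.

Adoption Assistance, Pension Scheme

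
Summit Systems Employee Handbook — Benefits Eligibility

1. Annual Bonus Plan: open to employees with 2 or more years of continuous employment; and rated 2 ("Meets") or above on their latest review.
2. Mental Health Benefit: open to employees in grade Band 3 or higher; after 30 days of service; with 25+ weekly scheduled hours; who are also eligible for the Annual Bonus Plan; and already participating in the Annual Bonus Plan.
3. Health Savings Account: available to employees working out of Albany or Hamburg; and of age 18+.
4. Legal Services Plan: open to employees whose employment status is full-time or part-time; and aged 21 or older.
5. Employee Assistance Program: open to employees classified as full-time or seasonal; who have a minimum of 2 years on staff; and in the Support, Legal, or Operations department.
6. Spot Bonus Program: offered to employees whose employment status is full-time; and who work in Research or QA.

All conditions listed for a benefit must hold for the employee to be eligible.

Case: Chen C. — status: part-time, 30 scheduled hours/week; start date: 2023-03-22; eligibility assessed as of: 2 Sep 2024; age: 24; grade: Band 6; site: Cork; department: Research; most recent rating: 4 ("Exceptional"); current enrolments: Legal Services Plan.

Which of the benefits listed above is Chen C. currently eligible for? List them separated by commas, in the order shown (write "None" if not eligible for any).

Legal Services Plan

Service from 2023-03-22 to 2 Sep 2024: 530 days.
Annual Bonus Plan — service 530 days < 2 years (≈730 days) ✗ → not eligible.
Mental Health Benefit — grade Band 6 ≥ Band 3 ✓; service 530 days ≥ 30 days ✓; 30 hrs/wk ≥ 25 ✓; not eligible for Annual Bonus Plan ✗ → not eligible.
Health Savings Account — site Cork ✗ (not Albany or Hamburg) → not eligible.
Legal Services Plan — status part-time ✓; age 24 ≥ 21 ✓ → eligible.
Employee Assistance Program — status part-time ✗ (requires full-time or seasonal) → not eligible.
Spot Bonus Program — status part-time ✗ (requires full-time) → not eligible.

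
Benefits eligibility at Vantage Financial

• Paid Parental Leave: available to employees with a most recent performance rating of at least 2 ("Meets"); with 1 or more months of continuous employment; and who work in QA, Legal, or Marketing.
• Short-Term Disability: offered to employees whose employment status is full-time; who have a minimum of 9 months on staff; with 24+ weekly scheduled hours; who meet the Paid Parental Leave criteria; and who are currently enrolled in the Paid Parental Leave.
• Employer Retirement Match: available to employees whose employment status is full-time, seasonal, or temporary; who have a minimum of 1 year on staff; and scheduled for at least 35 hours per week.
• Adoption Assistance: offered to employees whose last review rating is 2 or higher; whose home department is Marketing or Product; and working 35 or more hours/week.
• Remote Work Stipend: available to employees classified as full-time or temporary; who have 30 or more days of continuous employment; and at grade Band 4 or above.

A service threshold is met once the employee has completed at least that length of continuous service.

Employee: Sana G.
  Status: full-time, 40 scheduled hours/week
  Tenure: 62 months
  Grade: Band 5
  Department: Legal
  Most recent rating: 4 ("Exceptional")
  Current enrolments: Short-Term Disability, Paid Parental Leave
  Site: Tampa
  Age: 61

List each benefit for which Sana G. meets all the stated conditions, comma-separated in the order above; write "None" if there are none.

Paid Parental Leave — rating 4 ≥ 2 ✓; service 62 months ≥ 1 month ✓; dept Legal ✓ → eligible.
Short-Term Disability — status full-time ✓; service 62 months ≥ 9 months ✓; 40 hrs/wk ≥ 24 ✓; eligible for Paid Parental Leave ✓; enrolled in Paid Parental Leave ✓ → eligible.
Employer Retirement Match — status full-time ✓; service 62 months ≥ 1 year (≈365 days) ✓; 40 hrs/wk ≥ 35 ✓ → eligible.
Adoption Assistance — rating 4 ≥ 2 ✓; dept Legal ✗ → not eligible.
Remote Work Stipend — status full-time ✓; service 62 months ≥ 30 days ✓; grade Band 5 ≥ Band 4 ✓ → eligible.

Paid Parental Leave, Short-Term Disability, Employer Retirement Match, Remote Work Stipend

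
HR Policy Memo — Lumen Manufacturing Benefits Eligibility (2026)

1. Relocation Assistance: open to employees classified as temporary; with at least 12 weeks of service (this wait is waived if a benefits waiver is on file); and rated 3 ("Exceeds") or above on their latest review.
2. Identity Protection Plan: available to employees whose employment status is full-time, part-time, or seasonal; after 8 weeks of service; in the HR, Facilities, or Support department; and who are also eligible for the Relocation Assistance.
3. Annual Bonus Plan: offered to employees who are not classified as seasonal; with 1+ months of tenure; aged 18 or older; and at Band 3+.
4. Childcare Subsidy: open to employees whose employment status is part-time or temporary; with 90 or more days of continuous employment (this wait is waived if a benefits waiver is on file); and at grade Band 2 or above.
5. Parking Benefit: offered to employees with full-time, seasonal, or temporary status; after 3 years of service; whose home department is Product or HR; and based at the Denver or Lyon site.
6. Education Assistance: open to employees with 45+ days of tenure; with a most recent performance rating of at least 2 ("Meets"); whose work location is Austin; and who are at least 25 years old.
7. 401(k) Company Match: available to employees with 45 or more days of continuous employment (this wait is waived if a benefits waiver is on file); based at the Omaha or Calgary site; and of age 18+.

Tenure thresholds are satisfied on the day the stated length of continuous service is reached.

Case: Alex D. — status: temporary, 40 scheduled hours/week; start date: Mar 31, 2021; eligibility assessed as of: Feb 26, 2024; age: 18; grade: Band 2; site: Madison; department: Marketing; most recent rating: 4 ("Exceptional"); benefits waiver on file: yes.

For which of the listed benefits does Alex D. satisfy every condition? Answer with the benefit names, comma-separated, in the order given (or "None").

Relocation Assistance, Childcare Subsidy

Service from Mar 31, 2021 to Feb 26, 2024: 1062 days.
Relocation Assistance — status temporary ✓; benefits waiver on file ✓; rating 4 ≥ 3 ✓ → eligible.
Identity Protection Plan — status temporary ✗ (requires full-time, part-time, or seasonal) → not eligible.
Annual Bonus Plan — status temporary ✓ (not excluded); service 1062 days ≥ 1 month (≈30 days) ✓; age 18 ≥ 18 ✓; grade Band 2 < Band 3 ✗ → not eligible.
Childcare Subsidy — status temporary ✓; benefits waiver on file ✓; grade Band 2 ≥ Band 2 ✓ → eligible.
Parking Benefit — status temporary ✓; service 1062 days < 3 years (≈1095 days) ✗ → not eligible.
Education Assistance — service 1062 days ≥ 45 days ✓; rating 4 ≥ 2 ✓; site Madison ✗ (not Austin) → not eligible.
401(k) Company Match — benefits waiver on file ✓; site Madison ✗ (not Omaha or Calgary) → not eligible.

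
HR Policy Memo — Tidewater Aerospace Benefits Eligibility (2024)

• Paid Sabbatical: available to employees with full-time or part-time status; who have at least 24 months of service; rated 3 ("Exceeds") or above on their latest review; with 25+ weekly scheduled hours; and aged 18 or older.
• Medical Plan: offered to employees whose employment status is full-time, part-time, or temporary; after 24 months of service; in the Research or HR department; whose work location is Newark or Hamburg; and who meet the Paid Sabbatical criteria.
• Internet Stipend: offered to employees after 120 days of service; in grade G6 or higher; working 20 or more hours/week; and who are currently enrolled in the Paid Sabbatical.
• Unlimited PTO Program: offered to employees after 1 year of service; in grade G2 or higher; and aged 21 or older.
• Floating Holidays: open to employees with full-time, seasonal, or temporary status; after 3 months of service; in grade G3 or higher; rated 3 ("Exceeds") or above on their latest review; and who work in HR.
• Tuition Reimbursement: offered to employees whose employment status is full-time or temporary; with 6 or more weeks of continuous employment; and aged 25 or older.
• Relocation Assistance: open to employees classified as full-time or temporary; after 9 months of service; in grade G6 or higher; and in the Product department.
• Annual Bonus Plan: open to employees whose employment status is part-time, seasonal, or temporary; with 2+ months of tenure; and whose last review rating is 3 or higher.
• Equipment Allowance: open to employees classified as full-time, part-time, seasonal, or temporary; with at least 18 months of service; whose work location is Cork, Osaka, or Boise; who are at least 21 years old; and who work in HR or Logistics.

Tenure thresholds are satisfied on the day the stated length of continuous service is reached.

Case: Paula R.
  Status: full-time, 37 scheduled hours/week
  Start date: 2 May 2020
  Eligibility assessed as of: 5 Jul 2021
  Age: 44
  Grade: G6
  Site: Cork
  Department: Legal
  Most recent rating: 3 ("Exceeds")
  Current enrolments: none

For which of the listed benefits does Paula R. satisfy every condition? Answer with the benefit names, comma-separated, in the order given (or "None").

Unlimited PTO Program, Tuition Reimbursement

Service from 2 May 2020 to 5 Jul 2021: 429 days.
Paid Sabbatical — status full-time ✓; service 429 days < 24 months (≈720 days) ✗ → not eligible.
Medical Plan — status full-time ✓; service 429 days < 24 months (≈720 days) ✗ → not eligible.
Internet Stipend — service 429 days ≥ 120 days ✓; grade G6 ≥ G6 ✓; 37 hrs/wk ≥ 20 ✓; not enrolled in Paid Sabbatical ✗ → not eligible.
Unlimited PTO Program — service 429 days ≥ 1 year (≈365 days) ✓; grade G6 ≥ G2 ✓; age 44 ≥ 21 ✓ → eligible.
Floating Holidays — status full-time ✓; service 429 days ≥ 3 months (≈90 days) ✓; grade G6 ≥ G3 ✓; rating 3 ≥ 3 ✓; dept Legal ✗ → not eligible.
Tuition Reimbursement — status full-time ✓; service 429 days ≥ 6 weeks (≈42 days) ✓; age 44 ≥ 25 ✓ → eligible.
Relocation Assistance — status full-time ✓; service 429 days ≥ 9 months (≈270 days) ✓; grade G6 ≥ G6 ✓; dept Legal ✗ → not eligible.
Annual Bonus Plan — status full-time ✗ (requires part-time, seasonal, or temporary) → not eligible.
Equipment Allowance — status full-time ✓; service 429 days < 18 months (≈540 days) ✗ → not eligible.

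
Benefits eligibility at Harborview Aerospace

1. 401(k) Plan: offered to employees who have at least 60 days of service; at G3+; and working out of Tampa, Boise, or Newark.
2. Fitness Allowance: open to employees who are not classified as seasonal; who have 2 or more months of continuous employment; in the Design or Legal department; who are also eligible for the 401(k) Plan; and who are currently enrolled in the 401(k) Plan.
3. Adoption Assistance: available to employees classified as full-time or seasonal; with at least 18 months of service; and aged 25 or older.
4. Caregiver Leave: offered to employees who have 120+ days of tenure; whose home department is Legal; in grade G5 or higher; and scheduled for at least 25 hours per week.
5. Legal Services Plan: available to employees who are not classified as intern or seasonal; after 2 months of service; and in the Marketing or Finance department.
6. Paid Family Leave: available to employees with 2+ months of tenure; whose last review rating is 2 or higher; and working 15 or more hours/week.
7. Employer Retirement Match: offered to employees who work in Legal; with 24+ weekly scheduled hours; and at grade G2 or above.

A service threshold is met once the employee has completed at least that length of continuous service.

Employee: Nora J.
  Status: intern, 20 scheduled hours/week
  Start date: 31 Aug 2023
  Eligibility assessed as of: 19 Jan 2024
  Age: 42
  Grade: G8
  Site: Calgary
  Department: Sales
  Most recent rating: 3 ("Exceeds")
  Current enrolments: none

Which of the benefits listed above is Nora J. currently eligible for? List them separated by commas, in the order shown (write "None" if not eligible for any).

Paid Family Leave

Service from 31 Aug 2023 to 19 Jan 2024: 141 days.
401(k) Plan — service 141 days ≥ 60 days ✓; grade G8 ≥ G3 ✓; site Calgary ✗ (not Tampa, Boise, or Newark) → not eligible.
Fitness Allowance — status intern ✓ (not excluded); service 141 days ≥ 2 months (≈60 days) ✓; dept Sales ✗ → not eligible.
Adoption Assistance — status intern ✗ (requires full-time or seasonal) → not eligible.
Caregiver Leave — service 141 days ≥ 120 days ✓; dept Sales ✗ → not eligible.
Legal Services Plan — status intern ✗ (excluded) → not eligible.
Paid Family Leave — service 141 days ≥ 2 months (≈60 days) ✓; rating 3 ≥ 2 ✓; 20 hrs/wk ≥ 15 ✓ → eligible.
Employer Retirement Match — dept Sales ✗ → not eligible.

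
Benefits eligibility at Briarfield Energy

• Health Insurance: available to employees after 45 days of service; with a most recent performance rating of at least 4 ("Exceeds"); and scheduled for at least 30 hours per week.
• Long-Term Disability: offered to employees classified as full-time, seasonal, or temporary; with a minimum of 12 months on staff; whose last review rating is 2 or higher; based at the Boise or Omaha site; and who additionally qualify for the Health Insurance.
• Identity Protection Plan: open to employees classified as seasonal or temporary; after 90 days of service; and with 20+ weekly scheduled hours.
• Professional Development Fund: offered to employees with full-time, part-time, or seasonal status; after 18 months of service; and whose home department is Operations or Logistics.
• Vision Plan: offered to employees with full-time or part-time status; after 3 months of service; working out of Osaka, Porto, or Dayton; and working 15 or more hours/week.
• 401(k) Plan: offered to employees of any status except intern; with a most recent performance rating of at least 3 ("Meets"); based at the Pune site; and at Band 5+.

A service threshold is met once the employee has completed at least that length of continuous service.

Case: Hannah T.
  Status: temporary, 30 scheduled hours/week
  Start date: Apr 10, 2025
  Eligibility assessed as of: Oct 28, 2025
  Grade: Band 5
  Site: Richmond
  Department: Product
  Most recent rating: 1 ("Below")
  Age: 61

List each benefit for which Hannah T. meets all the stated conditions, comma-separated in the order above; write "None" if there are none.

Service from Apr 10, 2025 to Oct 28, 2025: 201 days.
Health Insurance — service 201 days ≥ 45 days ✓; rating 1 < 4 ✗ → not eligible.
Long-Term Disability — status temporary ✓; service 201 days < 12 months (≈360 days) ✗ → not eligible.
Identity Protection Plan — status temporary ✓; service 201 days ≥ 90 days ✓; 30 hrs/wk ≥ 20 ✓ → eligible.
Professional Development Fund — status temporary ✗ (requires full-time, part-time, or seasonal) → not eligible.
Vision Plan — status temporary ✗ (requires full-time or part-time) → not eligible.
401(k) Plan — status temporary ✓ (not excluded); rating 1 < 3 ✗ → not eligible.

Identity Protection Plan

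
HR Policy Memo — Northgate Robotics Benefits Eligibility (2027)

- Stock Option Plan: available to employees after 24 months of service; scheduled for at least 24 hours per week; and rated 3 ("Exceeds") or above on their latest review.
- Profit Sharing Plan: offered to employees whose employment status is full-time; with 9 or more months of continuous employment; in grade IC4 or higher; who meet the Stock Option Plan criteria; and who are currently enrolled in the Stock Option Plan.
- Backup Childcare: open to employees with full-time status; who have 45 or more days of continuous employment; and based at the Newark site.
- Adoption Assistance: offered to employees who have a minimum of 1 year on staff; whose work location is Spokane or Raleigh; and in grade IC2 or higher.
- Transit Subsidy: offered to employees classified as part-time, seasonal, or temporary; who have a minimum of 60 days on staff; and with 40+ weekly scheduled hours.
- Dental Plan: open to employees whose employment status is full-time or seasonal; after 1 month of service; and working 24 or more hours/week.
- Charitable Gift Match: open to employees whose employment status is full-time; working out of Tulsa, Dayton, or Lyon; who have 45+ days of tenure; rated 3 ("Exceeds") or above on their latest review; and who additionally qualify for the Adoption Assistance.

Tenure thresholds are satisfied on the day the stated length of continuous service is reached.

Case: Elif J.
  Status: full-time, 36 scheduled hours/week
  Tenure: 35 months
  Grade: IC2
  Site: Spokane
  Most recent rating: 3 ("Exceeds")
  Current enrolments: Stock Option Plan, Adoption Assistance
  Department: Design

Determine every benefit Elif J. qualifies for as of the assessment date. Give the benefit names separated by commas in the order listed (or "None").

Stock Option Plan — service 35 months ≥ 24 months ✓; 36 hrs/wk ≥ 24 ✓; rating 3 ≥ 3 ✓ → eligible.
Profit Sharing Plan — status full-time ✓; service 35 months ≥ 9 months ✓; grade IC2 < IC4 ✗ → not eligible.
Backup Childcare — status full-time ✓; service 35 months ≥ 45 days ✓; site Spokane ✗ (not Newark) → not eligible.
Adoption Assistance — service 35 months ≥ 1 year (≈365 days) ✓; site Spokane ✓; grade IC2 ≥ IC2 ✓ → eligible.
Transit Subsidy — status full-time ✗ (requires part-time, seasonal, or temporary) → not eligible.
Dental Plan — status full-time ✓; service 35 months ≥ 1 month ✓; 36 hrs/wk ≥ 24 ✓ → eligible.
Charitable Gift Match — status full-time ✓; site Spokane ✗ (not Tulsa, Dayton, or Lyon) → not eligible.

Stock Option Plan, Adoption Assistance, Dental Plan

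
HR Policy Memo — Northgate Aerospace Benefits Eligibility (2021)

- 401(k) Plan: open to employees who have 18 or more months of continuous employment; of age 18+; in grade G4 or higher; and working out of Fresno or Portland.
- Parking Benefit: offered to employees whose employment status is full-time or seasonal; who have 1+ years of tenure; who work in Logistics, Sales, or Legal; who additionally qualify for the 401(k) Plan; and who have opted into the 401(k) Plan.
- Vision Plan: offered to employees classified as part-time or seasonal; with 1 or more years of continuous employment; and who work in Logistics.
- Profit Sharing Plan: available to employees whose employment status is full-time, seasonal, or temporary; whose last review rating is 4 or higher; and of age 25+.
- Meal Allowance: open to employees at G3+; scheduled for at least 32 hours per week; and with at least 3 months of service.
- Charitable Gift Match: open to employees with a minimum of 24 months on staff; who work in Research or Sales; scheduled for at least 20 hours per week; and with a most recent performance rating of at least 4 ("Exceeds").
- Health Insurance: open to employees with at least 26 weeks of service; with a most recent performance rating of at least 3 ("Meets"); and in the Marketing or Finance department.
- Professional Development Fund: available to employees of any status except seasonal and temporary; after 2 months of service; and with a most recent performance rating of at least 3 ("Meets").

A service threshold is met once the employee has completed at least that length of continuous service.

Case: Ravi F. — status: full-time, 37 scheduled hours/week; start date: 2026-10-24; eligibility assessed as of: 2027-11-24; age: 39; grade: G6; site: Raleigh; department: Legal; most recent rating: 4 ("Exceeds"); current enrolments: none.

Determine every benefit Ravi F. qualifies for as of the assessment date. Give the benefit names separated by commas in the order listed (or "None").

Service from 2026-10-24 to 2027-11-24: 396 days.
401(k) Plan — service 396 days < 18 months (≈540 days) ✗ → not eligible.
Parking Benefit — status full-time ✓; service 396 days ≥ 1 year (≈365 days) ✓; dept Legal ✓; not eligible for 401(k) Plan ✗ → not eligible.
Vision Plan — status full-time ✗ (requires part-time or seasonal) → not eligible.
Profit Sharing Plan — status full-time ✓; rating 4 ≥ 4 ✓; age 39 ≥ 25 ✓ → eligible.
Meal Allowance — grade G6 ≥ G3 ✓; 37 hrs/wk ≥ 32 ✓; service 396 days ≥ 3 months (≈90 days) ✓ → eligible.
Charitable Gift Match — service 396 days < 24 months (≈720 days) ✗ → not eligible.
Health Insurance — service 396 days ≥ 26 weeks (≈182 days) ✓; rating 4 ≥ 3 ✓; dept Legal ✗ → not eligible.
Professional Development Fund — status full-time ✓ (not excluded); service 396 days ≥ 2 months (≈60 days) ✓; rating 4 ≥ 3 ✓ → eligible.

Profit Sharing Plan, Meal Allowance, Professional Development Fund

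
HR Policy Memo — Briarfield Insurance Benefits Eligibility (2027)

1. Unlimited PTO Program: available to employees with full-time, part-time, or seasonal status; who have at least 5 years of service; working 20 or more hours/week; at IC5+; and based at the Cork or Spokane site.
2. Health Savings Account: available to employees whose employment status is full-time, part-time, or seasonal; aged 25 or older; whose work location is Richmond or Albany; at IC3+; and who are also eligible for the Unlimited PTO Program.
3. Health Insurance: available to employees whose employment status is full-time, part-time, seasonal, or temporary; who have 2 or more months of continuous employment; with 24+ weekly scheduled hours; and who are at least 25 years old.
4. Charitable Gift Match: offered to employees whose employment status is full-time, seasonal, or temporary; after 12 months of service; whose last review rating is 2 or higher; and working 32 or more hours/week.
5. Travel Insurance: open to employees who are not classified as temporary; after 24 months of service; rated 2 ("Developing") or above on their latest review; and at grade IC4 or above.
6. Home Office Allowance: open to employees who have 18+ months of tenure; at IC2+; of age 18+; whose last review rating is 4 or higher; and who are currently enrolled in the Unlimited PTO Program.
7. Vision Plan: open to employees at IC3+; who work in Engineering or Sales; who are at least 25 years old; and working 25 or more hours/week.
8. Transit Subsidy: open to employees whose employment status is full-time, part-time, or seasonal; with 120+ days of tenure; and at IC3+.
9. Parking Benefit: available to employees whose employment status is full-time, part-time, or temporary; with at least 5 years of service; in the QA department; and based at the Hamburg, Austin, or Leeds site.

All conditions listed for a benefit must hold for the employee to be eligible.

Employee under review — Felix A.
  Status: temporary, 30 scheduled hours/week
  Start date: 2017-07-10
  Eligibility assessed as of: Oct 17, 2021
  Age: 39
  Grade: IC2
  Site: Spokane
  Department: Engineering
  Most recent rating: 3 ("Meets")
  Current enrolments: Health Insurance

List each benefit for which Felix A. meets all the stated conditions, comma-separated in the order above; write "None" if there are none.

Service from 2017-07-10 to Oct 17, 2021: 1560 days.
Unlimited PTO Program — status temporary ✗ (requires full-time, part-time, or seasonal) → not eligible.
Health Savings Account — status temporary ✗ (requires full-time, part-time, or seasonal) → not eligible.
Health Insurance — status temporary ✓; service 1560 days ≥ 2 months (≈60 days) ✓; 30 hrs/wk ≥ 24 ✓; age 39 ≥ 25 ✓ → eligible.
Charitable Gift Match — status temporary ✓; service 1560 days ≥ 12 months (≈360 days) ✓; rating 3 ≥ 2 ✓; 30 hrs/wk < 32 ✗ → not eligible.
Travel Insurance — status temporary ✗ (excluded) → not eligible.
Home Office Allowance — service 1560 days ≥ 18 months (≈540 days) ✓; grade IC2 ≥ IC2 ✓; age 39 ≥ 18 ✓; rating 3 < 4 ✗ → not eligible.
Vision Plan — grade IC2 < IC3 ✗ → not eligible.
Transit Subsidy — status temporary ✗ (requires full-time, part-time, or seasonal) → not eligible.
Parking Benefit — status temporary ✓; service 1560 days < 5 years (≈1825 days) ✗ → not eligible.

Health Insurance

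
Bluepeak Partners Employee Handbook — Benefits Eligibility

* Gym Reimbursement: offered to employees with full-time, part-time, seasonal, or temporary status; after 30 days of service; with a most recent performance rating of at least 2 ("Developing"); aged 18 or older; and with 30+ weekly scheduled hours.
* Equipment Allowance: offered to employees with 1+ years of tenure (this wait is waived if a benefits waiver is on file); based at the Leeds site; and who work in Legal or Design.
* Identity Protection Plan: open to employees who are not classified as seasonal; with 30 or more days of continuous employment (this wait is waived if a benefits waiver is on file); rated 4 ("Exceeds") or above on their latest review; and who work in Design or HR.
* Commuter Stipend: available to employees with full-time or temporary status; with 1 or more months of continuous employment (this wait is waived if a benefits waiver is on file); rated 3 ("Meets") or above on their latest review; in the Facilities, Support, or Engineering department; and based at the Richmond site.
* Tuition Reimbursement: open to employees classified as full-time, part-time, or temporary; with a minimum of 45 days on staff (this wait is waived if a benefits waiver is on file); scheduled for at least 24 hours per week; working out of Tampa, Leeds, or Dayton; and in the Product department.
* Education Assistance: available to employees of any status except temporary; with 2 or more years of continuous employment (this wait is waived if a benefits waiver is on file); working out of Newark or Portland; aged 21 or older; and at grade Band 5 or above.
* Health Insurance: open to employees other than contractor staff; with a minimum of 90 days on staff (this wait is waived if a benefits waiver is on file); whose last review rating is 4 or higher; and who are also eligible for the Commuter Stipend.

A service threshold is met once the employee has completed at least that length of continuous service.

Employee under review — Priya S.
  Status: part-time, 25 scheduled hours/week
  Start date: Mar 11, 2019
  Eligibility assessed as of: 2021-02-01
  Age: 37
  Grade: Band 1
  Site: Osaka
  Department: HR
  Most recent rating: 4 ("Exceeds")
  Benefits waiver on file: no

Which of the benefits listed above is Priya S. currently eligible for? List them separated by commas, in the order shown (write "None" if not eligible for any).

Identity Protection Plan

Service from Mar 11, 2019 to 2021-02-01: 693 days.
Gym Reimbursement — status part-time ✓; service 693 days ≥ 30 days ✓; rating 4 ≥ 2 ✓; age 37 ≥ 18 ✓; 25 hrs/wk < 30 ✗ → not eligible.
Equipment Allowance — no waiver, service 693 days ≥ 1 year (≈365 days) ✓; site Osaka ✗ (not Leeds) → not eligible.
Identity Protection Plan — status part-time ✓ (not excluded); no waiver, service 693 days ≥ 30 days ✓; rating 4 ≥ 4 ✓; dept HR ✓ → eligible.
Commuter Stipend — status part-time ✗ (requires full-time or temporary) → not eligible.
Tuition Reimbursement — status part-time ✓; no waiver, service 693 days ≥ 45 days ✓; 25 hrs/wk ≥ 24 ✓; site Osaka ✗ (not Tampa, Leeds, or Dayton) → not eligible.
Education Assistance — status part-time ✓ (not excluded); no waiver, service 693 days < 2 years (≈730 days) ✗ → not eligible.
Health Insurance — status part-time ✓ (not excluded); no waiver, service 693 days ≥ 90 days ✓; rating 4 ≥ 4 ✓; not eligible for Commuter Stipend ✗ → not eligible.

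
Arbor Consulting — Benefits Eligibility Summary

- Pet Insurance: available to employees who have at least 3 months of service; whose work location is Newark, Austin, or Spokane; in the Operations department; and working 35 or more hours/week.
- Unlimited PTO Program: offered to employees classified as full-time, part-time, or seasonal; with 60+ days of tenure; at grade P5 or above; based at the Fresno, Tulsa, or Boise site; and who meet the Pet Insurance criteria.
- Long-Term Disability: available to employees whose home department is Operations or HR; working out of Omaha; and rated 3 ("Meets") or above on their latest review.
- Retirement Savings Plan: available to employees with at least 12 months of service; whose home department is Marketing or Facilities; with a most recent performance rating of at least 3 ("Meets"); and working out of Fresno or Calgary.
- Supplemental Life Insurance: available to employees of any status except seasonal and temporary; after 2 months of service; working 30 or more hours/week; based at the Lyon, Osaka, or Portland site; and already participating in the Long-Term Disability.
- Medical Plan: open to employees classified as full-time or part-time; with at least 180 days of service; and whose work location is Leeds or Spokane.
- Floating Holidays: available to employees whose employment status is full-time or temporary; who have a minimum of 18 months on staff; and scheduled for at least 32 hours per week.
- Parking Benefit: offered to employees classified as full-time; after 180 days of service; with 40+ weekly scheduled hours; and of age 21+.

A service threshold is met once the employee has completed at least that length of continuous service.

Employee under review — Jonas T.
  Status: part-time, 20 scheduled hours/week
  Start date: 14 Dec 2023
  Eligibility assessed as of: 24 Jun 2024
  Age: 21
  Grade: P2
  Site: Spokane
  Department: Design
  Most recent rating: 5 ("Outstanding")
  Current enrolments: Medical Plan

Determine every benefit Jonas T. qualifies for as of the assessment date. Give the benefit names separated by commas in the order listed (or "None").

Service from 14 Dec 2023 to 24 Jun 2024: 193 days.
Pet Insurance — service 193 days ≥ 3 months (≈90 days) ✓; site Spokane ✓; dept Design ✗ → not eligible.
Unlimited PTO Program — status part-time ✓; service 193 days ≥ 60 days ✓; grade P2 < P5 ✗ → not eligible.
Long-Term Disability — dept Design ✗ → not eligible.
Retirement Savings Plan — service 193 days < 12 months (≈360 days) ✗ → not eligible.
Supplemental Life Insurance — status part-time ✓ (not excluded); service 193 days ≥ 2 months (≈60 days) ✓; 20 hrs/wk < 30 ✗ → not eligible.
Medical Plan — status part-time ✓; service 193 days ≥ 180 days ✓; site Spokane ✓ → eligible.
Floating Holidays — status part-time ✗ (requires full-time or temporary) → not eligible.
Parking Benefit — status part-time ✗ (requires full-time) → not eligible.

Medical Plan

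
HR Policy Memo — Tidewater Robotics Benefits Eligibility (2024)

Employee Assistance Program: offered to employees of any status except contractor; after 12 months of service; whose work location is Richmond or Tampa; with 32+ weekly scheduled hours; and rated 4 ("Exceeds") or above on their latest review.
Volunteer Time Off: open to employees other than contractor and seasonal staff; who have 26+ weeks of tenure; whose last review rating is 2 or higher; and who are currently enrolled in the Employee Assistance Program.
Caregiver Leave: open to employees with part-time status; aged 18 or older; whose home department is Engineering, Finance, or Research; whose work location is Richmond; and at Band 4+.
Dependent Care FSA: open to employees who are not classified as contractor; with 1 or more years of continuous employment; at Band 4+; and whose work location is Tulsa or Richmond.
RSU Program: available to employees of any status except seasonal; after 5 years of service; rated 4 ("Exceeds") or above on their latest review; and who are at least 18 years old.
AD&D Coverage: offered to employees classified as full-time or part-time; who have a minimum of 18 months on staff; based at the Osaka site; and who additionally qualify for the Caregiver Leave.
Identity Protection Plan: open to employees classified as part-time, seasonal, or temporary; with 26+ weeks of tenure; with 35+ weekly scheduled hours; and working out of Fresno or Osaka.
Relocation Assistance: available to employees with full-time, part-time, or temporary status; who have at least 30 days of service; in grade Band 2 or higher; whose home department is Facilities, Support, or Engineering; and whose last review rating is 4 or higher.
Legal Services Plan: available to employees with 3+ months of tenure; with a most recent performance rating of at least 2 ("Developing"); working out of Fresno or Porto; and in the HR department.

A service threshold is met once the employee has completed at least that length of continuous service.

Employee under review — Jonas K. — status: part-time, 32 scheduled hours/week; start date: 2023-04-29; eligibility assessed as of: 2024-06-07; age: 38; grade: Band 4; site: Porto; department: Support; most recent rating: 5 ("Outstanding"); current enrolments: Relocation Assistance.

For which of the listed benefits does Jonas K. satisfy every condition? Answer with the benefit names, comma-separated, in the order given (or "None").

Relocation Assistance

Service from 2023-04-29 to 2024-06-07: 405 days.
Employee Assistance Program — status part-time ✓ (not excluded); service 405 days ≥ 12 months (≈360 days) ✓; site Porto ✗ (not Richmond or Tampa) → not eligible.
Volunteer Time Off — status part-time ✓ (not excluded); service 405 days ≥ 26 weeks (≈182 days) ✓; rating 5 ≥ 2 ✓; not enrolled in Employee Assistance Program ✗ → not eligible.
Caregiver Leave — status part-time ✓; age 38 ≥ 18 ✓; dept Support ✗ → not eligible.
Dependent Care FSA — status part-time ✓ (not excluded); service 405 days ≥ 1 year (≈365 days) ✓; grade Band 4 ≥ Band 4 ✓; site Porto ✗ (not Tulsa or Richmond) → not eligible.
RSU Program — status part-time ✓ (not excluded); service 405 days < 5 years (≈1825 days) ✗ → not eligible.
AD&D Coverage — status part-time ✓; service 405 days < 18 months (≈540 days) ✗ → not eligible.
Identity Protection Plan — status part-time ✓; service 405 days ≥ 26 weeks (≈182 days) ✓; 32 hrs/wk < 35 ✗ → not eligible.
Relocation Assistance — status part-time ✓; service 405 days ≥ 30 days ✓; grade Band 4 ≥ Band 2 ✓; dept Support ✓; rating 5 ≥ 4 ✓ → eligible.
Legal Services Plan — service 405 days ≥ 3 months (≈90 days) ✓; rating 5 ≥ 2 ✓; site Porto ✓; dept Support ✗ → not eligible.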